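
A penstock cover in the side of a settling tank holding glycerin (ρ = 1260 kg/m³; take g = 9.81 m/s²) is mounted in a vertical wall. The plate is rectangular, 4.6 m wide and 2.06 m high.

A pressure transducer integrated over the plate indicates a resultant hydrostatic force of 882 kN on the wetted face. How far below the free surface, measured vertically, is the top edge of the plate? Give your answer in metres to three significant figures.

d_top ≈ 6.50 m

γ = ρg = 1260 × 9.81 / 1000 = 12.3606 kN/m³.
A = 4.6 × 2.06 = 9.476 m².
From F = γ·h_c·A, the centroid depth is h_c = 882/(12.3606 × 9.476) = 7.53016 m.
The centroid lies 2.06/2 = 1.03 m below the top edge, so the top edge sits at h_top = 7.53016 − 1.03 = 6.50016 m below the surface.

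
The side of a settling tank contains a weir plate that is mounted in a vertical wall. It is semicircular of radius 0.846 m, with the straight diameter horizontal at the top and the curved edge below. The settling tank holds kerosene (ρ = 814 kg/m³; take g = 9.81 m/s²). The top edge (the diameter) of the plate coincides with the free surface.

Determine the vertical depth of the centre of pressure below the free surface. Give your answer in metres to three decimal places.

h_p = 0.498 m

γ = ρg = 814 × 9.81 / 1000 = 7.98534 kN/m³.
The centroid of a semicircle lies 4r/(3π) = 0.359054 m from the diameter, here below the top edge, so the centroid depth is h_c = 0.359054 m.
A = πr²/2 = π × 0.846²/2 = 1.12424 m².
Resultant F = γ·h_c·A = 7.98534 × 0.359054 × 1.12424 = 3.22339 kN.
I_c = (π/8 − 8/(9π))·r⁴ = 0.109757 × 0.846⁴ = 0.056223 m⁴.
Centre of pressure: y_p = y_c + I_c/(y_c·A) = 0.359054 + 0.056223/(0.359054 × 1.12424) = 0.359054 + 0.139282 = 0.498336 m along the plane.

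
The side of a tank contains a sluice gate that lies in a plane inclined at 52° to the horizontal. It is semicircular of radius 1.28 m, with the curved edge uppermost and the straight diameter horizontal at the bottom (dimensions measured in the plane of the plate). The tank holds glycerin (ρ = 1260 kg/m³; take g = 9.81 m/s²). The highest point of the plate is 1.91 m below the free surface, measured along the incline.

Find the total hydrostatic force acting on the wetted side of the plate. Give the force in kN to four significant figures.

F ≈ 66.35 kN

γ = ρg = 1260 × 9.81 / 1000 = 12.3606 kN/m³.
Let θ = 52° be the plate's angle to the horizontal; measure y along the incline from where the plane meets the free surface. Vertical depth h = y·sinθ with sinθ = 0.788011.
The centroid lies 4r/(3π) = 0.543249 m above the diameter, so r − 4r/(3π) = 1.28 − 0.543249 = 0.736751 m below the topmost point, so y_c = 1.91 + 0.736751 = 2.64675 m and h_c = 2.64675 × 0.788011 = 2.08567 m.
A = πr²/2 = π × 1.28²/2 = 2.57359 m².
Resultant F = γ·h_c·A = 12.3606 × 2.08567 × 2.57359 = 66.3475 kN.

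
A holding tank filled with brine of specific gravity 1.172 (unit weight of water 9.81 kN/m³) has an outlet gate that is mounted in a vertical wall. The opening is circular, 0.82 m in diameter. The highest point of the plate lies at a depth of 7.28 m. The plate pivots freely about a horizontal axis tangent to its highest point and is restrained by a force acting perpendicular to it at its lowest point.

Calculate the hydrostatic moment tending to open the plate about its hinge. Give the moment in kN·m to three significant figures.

γ = 1.172 × 9.81 = 11.49732 kN/m³.
The centroid is at the centre, 0.41 m below the top of the plate, so the centroid depth is h_c = 7.28 + 0.41 = 7.69 m.
A = π(0.41)² = 0.528102 m².
Resultant F = γ·h_c·A = 11.49732 × 7.69 × 0.528102 = 46.6918 kN.
I_c = πr⁴/4 = π × 0.41⁴/4 = 0.0221935 m⁴.
Centre of pressure: y_p = y_c + I_c/(y_c·A) = 7.69 + 0.0221935/(7.69 × 0.528102) = 7.69 + 0.00546489 = 7.69546 m along the plane.
The resultant acts 0.41 + 0.00546489 = 0.415465 m (along the plate) below the hinge at the top edge, so the moment about the hinge is M = F × 0.415465 = 46.6918 × 0.415465 = 19.3988 kN·m.

M ≈ 19.4 kN·m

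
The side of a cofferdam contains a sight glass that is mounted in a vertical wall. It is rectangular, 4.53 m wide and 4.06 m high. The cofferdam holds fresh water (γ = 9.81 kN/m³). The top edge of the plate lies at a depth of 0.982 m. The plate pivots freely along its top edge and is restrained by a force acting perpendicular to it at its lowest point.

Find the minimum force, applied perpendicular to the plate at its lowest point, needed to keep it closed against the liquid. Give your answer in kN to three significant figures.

P ≈ 333 kN

γ = 9.81 kN/m³.
The centroid lies 4.06/2 = 2.03 m below the top edge, so the centroid depth is h_c = 0.982 + 2.03 = 3.012 m.
A = 4.53 × 4.06 = 18.3918 m².
Resultant F = γ·h_c·A = 9.81 × 3.012 × 18.3918 = 543.436 kN.
I_c = b·h³/12 = 4.53 × 4.06³/12 = 25.2636 m⁴.
Centre of pressure: y_p = y_c + I_c/(y_c·A) = 3.012 + 25.2636/(3.012 × 18.3918) = 3.012 + 0.456054 = 3.46805 m along the plane.
The resultant acts 2.03 + 0.456054 = 2.48605 m (along the plate) below the hinge at the top edge, so the moment about the hinge is M = F × 2.48605 = 543.436 × 2.48605 = 1351.01 kN·m.
A normal force at the bottom, 4.06 m from the hinge, must supply this moment: P = 1351.01/4.06 = 332.761 kN.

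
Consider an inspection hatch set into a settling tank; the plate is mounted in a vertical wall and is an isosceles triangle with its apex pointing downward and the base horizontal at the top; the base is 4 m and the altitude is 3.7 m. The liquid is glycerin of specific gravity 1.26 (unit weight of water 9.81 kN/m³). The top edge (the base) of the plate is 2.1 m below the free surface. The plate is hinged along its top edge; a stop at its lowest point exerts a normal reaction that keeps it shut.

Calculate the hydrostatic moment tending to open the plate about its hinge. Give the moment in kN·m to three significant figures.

M ≈ 446 kN·m

γ = 1.26 × 9.81 = 12.3606 kN/m³.
With the apex down, the centroid sits h/3 = 3.7/3 = 1.23333 m below the base (the top edge), so the centroid depth is h_c = 2.1 + 1.23333 = 3.33333 m.
A = ½ × 4 × 3.7 = 7.4 m².
Resultant F = γ·h_c·A = 12.3606 × 3.33333 × 7.4 = 304.894 kN.
I_c = b·h³/36 = 4 × 3.7³/36 = 5.62811 m⁴.
Centre of pressure: y_p = y_c + I_c/(y_c·A) = 3.33333 + 5.62811/(3.33333 × 7.4) = 3.33333 + 0.228167 = 3.5615 m along the plane.
The resultant acts 1.23333 + 0.228167 = 1.4615 m (along the plate) below the hinge at the top edge, so the moment about the hinge is M = F × 1.4615 = 304.894 × 1.4615 = 445.603 kN·m.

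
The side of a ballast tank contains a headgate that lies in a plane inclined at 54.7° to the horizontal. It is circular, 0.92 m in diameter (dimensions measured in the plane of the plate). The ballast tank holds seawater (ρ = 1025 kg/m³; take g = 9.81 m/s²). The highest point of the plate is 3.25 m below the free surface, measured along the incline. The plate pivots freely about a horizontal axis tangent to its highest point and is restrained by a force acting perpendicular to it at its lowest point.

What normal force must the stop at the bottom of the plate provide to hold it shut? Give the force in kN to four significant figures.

γ = ρg = 1025 × 9.81 / 1000 = 10.05525 kN/m³.
Let θ = 54.7° be the plate's angle to the horizontal; measure y along the incline from where the plane meets the free surface. Vertical depth h = y·sinθ with sinθ = 0.816138.
The centroid is at the centre, 0.46 m below the top of the plate, so y_c = 3.25 + 0.46 = 3.71 m and h_c = 3.71 × 0.816138 = 3.02787 m.
A = π(0.46)² = 0.664761 m².
Resultant F = γ·h_c·A = 10.05525 × 3.02787 × 0.664761 = 20.2393 kN.
I_c = πr⁴/4 = π × 0.46⁴/4 = 0.0351659 m⁴.
Centre of pressure: y_p = y_c + I_c/(y_c·A) = 3.71 + 0.0351659/(3.71 × 0.664761) = 3.71 + 0.0142588 = 3.72426 m along the plane.
The resultant acts 0.46 + 0.0142588 = 0.474259 m (along the plate) below the hinge at the top edge, so the moment about the hinge is M = F × 0.474259 = 20.2393 × 0.474259 = 9.59867 kN·m.
A normal force at the bottom, 0.92 m from the hinge, must supply this moment: P = 9.59867/0.92 = 10.4333 kN.

P ≈ 10.43 kN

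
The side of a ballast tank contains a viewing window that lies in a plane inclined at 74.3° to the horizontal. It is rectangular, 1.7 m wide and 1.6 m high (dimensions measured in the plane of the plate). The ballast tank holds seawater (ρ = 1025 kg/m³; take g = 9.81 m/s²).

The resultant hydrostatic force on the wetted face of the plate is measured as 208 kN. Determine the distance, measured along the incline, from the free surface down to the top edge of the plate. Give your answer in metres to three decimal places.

y_top ≈ 7.100 m

γ = ρg = 1025 × 9.81 / 1000 = 10.05525 kN/m³.
A = 1.7 × 1.6 = 2.72 m².
From F = γ·h_c·A, the centroid depth is h_c = 208/(10.05525 × 2.72) = 7.60504 m.
Let θ = 74.3° be the plate's angle to the horizontal; measure y along the incline from where the plane meets the free surface. Vertical depth h = y·sinθ with sinθ = 0.962692.
Along the incline, y_c = h_c/sinθ = 7.60504/0.962692 = 7.89976 m.
The centroid lies 1.6/2 = 0.8 m below the top edge, so the top edge sits at y_top = 7.89976 − 0.8 = 7.09976 m along the incline.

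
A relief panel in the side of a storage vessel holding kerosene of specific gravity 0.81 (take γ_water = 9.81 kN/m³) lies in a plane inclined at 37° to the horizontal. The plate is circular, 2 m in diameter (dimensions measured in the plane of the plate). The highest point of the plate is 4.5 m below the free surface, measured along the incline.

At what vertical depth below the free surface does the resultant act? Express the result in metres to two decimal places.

h_p = 3.34 m

γ = 0.81 × 9.81 = 7.9461 kN/m³.
Let θ = 37° be the plate's angle to the horizontal; measure y along the incline from where the plane meets the free surface. Vertical depth h = y·sinθ with sinθ = 0.601815.
The centroid is at the centre, 1 m below the top of the plate, so y_c = 4.5 + 1 = 5.5 m and h_c = 5.5 × 0.601815 = 3.30998 m.
A = π(1)² = 3.14159 m².
Resultant F = γ·h_c·A = 7.9461 × 3.30998 × 3.14159 = 82.6283 kN.
I_c = πr⁴/4 = π × 1⁴/4 = 0.785398 m⁴.
Centre of pressure: y_p = y_c + I_c/(y_c·A) = 5.5 + 0.785398/(5.5 × 3.14159) = 5.5 + 0.0454546 = 5.54545 m along the plane.
Vertically, h_p = y_p·sinθ = 5.54545 × 0.601815 = 3.33733 m.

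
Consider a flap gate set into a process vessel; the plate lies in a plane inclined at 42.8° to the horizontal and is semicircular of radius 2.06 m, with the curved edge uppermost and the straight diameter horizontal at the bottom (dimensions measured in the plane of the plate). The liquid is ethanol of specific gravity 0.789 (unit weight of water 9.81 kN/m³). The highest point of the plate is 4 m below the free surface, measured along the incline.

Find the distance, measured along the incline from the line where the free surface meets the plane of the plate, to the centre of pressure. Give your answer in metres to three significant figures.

γ = 0.789 × 9.81 = 7.74009 kN/m³.
Let θ = 42.8° be the plate's angle to the horizontal; measure y along the incline from where the plane meets the free surface. Vertical depth h = y·sinθ with sinθ = 0.679441.
The centroid lies 4r/(3π) = 0.874291 m above the diameter, so r − 4r/(3π) = 2.06 − 0.874291 = 1.18571 m below the topmost point, so y_c = 4 + 1.18571 = 5.18571 m and h_c = 5.18571 × 0.679441 = 3.52338 m.
A = πr²/2 = π × 2.06²/2 = 6.66583 m².
Resultant F = γ·h_c·A = 7.74009 × 3.52338 × 6.66583 = 181.786 kN.
I_c = (π/8 − 8/(9π))·r⁴ = 0.109757 × 2.06⁴ = 1.97652 m⁴.
Centre of pressure: y_p = y_c + I_c/(y_c·A) = 5.18571 + 1.97652/(5.18571 × 6.66583) = 5.18571 + 0.0571793 = 5.24289 m along the plane.

y_p = 5.24 m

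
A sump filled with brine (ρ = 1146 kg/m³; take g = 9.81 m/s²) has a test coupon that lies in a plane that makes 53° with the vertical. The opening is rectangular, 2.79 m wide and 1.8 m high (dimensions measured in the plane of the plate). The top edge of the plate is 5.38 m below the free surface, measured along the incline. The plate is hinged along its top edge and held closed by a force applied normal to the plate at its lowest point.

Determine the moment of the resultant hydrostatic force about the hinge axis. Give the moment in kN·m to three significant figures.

M ≈ 201 kN·m

γ = ρg = 1146 × 9.81 / 1000 = 11.24226 kN/m³.
The plate makes 53° with the vertical, i.e. θ = 90° − 53° = 37° to the horizontal. Measuring y along the incline from the free-surface line, vertical depth h = y·sinθ with sinθ = 0.601815.
The centroid lies 1.8/2 = 0.9 m below the top edge, so y_c = 5.38 + 0.9 = 6.28 m and h_c = 6.28 × 0.601815 = 3.7794 m.
A = 2.79 × 1.8 = 5.022 m².
Resultant F = γ·h_c·A = 11.24226 × 3.7794 × 5.022 = 213.38 kN.
I_c = b·h³/12 = 2.79 × 1.8³/12 = 1.35594 m⁴.
Centre of pressure: y_p = y_c + I_c/(y_c·A) = 6.28 + 1.35594/(6.28 × 5.022) = 6.28 + 0.0429936 = 6.32299 m along the plane.
The resultant acts 0.9 + 0.0429936 = 0.942994 m (along the plate) below the hinge at the top edge, so the moment about the hinge is M = F × 0.942994 = 213.38 × 0.942994 = 201.216 kN·m.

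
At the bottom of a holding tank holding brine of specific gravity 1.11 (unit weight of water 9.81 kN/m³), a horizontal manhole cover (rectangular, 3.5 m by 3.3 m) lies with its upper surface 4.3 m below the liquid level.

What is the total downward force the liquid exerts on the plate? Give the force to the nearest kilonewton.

F ≈ 541 kN

γ = 1.11 × 9.81 = 10.8891 kN/m³.
The plate is horizontal, so pressure is uniform at p = γ·h = 10.8891 × 4.3 = 46.8231 kN/m².
A = 3.5 × 3.3 = 11.55 m².
F = p·A = 46.8231 × 11.55 = 540.807 kN.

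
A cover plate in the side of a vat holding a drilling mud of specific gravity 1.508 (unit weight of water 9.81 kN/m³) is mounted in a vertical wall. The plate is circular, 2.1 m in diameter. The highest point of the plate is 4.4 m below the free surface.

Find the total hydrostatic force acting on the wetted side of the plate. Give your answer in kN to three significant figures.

F ≈ 279 kN

γ = 1.508 × 9.81 = 14.79348 kN/m³.
The centroid is at the centre, 1.05 m below the top of the plate, so the centroid depth is h_c = 4.4 + 1.05 = 5.45 m.
A = π(1.05)² = 3.46361 m².
Resultant F = γ·h_c·A = 14.79348 × 5.45 × 3.46361 = 279.252 kN.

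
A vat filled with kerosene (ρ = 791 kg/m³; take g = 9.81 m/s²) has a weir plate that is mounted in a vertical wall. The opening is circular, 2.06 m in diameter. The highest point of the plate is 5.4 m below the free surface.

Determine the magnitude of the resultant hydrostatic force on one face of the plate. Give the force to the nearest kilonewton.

γ = ρg = 791 × 9.81 / 1000 = 7.75971 kN/m³.
The centroid is at the centre, 1.03 m below the top of the plate, so the centroid depth is h_c = 5.4 + 1.03 = 6.43 m.
A = π(1.03)² = 3.33292 m².
Resultant F = γ·h_c·A = 7.75971 × 6.43 × 3.33292 = 166.296 kN.

F ≈ 166 kN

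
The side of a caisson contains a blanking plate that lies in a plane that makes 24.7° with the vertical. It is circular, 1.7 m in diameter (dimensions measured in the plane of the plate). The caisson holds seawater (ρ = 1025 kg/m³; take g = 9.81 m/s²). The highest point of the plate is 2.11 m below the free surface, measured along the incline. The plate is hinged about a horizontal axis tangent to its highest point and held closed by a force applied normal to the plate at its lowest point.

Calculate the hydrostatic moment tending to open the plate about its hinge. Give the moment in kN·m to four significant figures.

γ = ρg = 1025 × 9.81 / 1000 = 10.05525 kN/m³.
The plate makes 24.7° with the vertical, i.e. θ = 90° − 24.7° = 65.3° to the horizontal. Measuring y along the incline from the free-surface line, vertical depth h = y·sinθ with sinθ = 0.908508.
The centroid is at the centre, 0.85 m below the top of the plate, so y_c = 2.11 + 0.85 = 2.96 m and h_c = 2.96 × 0.908508 = 2.68918 m.
A = π(0.85)² = 2.2698 m².
Resultant F = γ·h_c·A = 10.05525 × 2.68918 × 2.2698 = 61.3762 kN.
I_c = πr⁴/4 = π × 0.85⁴/4 = 0.409983 m⁴.
Centre of pressure: y_p = y_c + I_c/(y_c·A) = 2.96 + 0.409983/(2.96 × 2.2698) = 2.96 + 0.061022 = 3.02102 m along the plane.
The resultant acts 0.85 + 0.061022 = 0.911022 m (along the plate) below the hinge at the top edge, so the moment about the hinge is M = F × 0.911022 = 61.3762 × 0.911022 = 55.9151 kN·m.

M ≈ 55.92 kN·m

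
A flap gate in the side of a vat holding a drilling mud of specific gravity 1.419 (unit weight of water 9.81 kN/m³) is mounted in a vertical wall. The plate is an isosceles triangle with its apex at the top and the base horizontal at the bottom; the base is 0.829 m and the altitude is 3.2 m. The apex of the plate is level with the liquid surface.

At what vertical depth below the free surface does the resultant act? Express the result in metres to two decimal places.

h_p = 2.40 m

γ = 1.419 × 9.81 = 13.92039 kN/m³.
With the apex up, the centroid sits 2h/3 = 2 × 3.2/3 = 2.13333 m below the apex, so the centroid depth is h_c = 2.13333 m.
A = ½ × 0.829 × 3.2 = 1.3264 m².
Resultant F = γ·h_c·A = 13.92039 × 2.13333 × 1.3264 = 39.3898 kN.
I_c = b·h³/36 = 0.829 × 3.2³/36 = 0.754574 m⁴.
Centre of pressure: y_p = y_c + I_c/(y_c·A) = 2.13333 + 0.754574/(2.13333 × 1.3264) = 2.13333 + 0.266667 = 2.4 m along the plane.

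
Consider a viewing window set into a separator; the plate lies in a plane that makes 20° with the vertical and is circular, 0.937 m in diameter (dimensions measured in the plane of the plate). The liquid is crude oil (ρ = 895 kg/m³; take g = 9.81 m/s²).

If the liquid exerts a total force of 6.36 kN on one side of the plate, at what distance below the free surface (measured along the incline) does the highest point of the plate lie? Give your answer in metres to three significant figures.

γ = ρg = 895 × 9.81 / 1000 = 8.77995 kN/m³.
A = π(0.4685)² = 0.689555 m².
From F = γ·h_c·A, the centroid depth is h_c = 6.36/(8.77995 × 0.689555) = 1.0505 m.
The plate makes 20° with the vertical, i.e. θ = 90° − 20° = 70° to the horizontal. Measuring y along the incline from the free-surface line, vertical depth h = y·sinθ with sinθ = 0.939693.
Along the incline, y_c = h_c/sinθ = 1.0505/0.939693 = 1.11792 m.
The centroid is at the centre, 0.4685 m below the top of the plate, so the highest point sits at y_top = 1.11792 − 0.4685 = 0.64942 m along the incline.

y_top ≈ 0.649 m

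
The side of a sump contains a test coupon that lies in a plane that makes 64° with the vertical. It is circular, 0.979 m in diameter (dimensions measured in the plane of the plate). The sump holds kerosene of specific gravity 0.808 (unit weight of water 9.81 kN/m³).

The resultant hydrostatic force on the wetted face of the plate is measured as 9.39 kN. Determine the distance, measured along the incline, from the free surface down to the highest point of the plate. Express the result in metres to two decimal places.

γ = 0.808 × 9.81 = 7.92648 kN/m³.
A = π(0.4895)² = 0.752758 m².
From F = γ·h_c·A, the centroid depth is h_c = 9.39/(7.92648 × 0.752758) = 1.57373 m.
The plate makes 64° with the vertical, i.e. θ = 90° − 64° = 26° to the horizontal. Measuring y along the incline from the free-surface line, vertical depth h = y·sinθ with sinθ = 0.438371.
Along the incline, y_c = h_c/sinθ = 1.57373/0.438371 = 3.58995 m.
The centroid is at the centre, 0.4895 m below the top of the plate, so the highest point sits at y_top = 3.58995 − 0.4895 = 3.10045 m along the incline.

y_top ≈ 3.10 m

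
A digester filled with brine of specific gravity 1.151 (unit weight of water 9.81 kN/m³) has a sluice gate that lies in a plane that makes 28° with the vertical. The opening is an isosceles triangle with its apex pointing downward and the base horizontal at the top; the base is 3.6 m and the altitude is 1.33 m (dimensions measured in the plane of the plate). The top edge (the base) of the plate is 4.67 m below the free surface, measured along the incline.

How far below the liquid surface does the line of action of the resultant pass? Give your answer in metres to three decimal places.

γ = 1.151 × 9.81 = 11.29131 kN/m³.
The plate makes 28° with the vertical, i.e. θ = 90° − 28° = 62° to the horizontal. Measuring y along the incline from the free-surface line, vertical depth h = y·sinθ with sinθ = 0.882948.
With the apex down, the centroid sits h/3 = 1.33/3 = 0.443333 m below the base (the top edge), so y_c = 4.67 + 0.443333 = 5.11333 m and h_c = 5.11333 × 0.882948 = 4.5148 m.
A = ½ × 3.6 × 1.33 = 2.394 m².
Resultant F = γ·h_c·A = 11.29131 × 4.5148 × 2.394 = 122.041 kN.
I_c = b·h³/36 = 3.6 × 1.33³/36 = 0.235264 m⁴.
Centre of pressure: y_p = y_c + I_c/(y_c·A) = 5.11333 + 0.235264/(5.11333 × 2.394) = 5.11333 + 0.0192189 = 5.13255 m along the plane.
Vertically, h_p = y_p·sinθ = 5.13255 × 0.882948 = 4.53177 m.

h_p = 4.532 m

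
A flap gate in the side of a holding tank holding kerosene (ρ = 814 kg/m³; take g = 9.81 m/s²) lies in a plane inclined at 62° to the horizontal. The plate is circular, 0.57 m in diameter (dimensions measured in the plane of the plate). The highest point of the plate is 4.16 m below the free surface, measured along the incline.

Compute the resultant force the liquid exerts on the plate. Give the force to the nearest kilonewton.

γ = ρg = 814 × 9.81 / 1000 = 7.98534 kN/m³.
Let θ = 62° be the plate's angle to the horizontal; measure y along the incline from where the plane meets the free surface. Vertical depth h = y·sinθ with sinθ = 0.882948.
The centroid is at the centre, 0.285 m below the top of the plate, so y_c = 4.16 + 0.285 = 4.445 m and h_c = 4.445 × 0.882948 = 3.9247 m.
A = π(0.285)² = 0.255176 m².
Resultant F = γ·h_c·A = 7.98534 × 3.9247 × 0.255176 = 7.99723 kN.

F ≈ 8 kN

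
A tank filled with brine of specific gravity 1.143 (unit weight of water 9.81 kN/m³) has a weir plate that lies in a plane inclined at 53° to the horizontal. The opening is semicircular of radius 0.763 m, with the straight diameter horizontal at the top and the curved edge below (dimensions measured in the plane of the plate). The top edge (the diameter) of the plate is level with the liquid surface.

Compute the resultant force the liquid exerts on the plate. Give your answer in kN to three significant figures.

F ≈ 2.65 kN

γ = 1.143 × 9.81 = 11.21283 kN/m³.
Let θ = 53° be the plate's angle to the horizontal; measure y along the incline from where the plane meets the free surface. Vertical depth h = y·sinθ with sinθ = 0.798636.
The centroid of a semicircle lies 4r/(3π) = 0.323827 m from the diameter, here below the top edge, so y_c = 0.323827 m and h_c = 0.323827 × 0.798636 = 0.25862 m.
A = πr²/2 = π × 0.763²/2 = 0.914469 m².
Resultant F = γ·h_c·A = 11.21283 × 0.25862 × 0.914469 = 2.65183 kN.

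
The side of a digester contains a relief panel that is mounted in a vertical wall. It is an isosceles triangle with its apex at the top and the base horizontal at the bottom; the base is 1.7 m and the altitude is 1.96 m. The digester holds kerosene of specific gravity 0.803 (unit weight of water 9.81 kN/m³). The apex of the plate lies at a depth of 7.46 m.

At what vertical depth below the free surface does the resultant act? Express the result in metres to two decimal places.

h_p = 8.79 m

γ = 0.803 × 9.81 = 7.87743 kN/m³.
With the apex up, the centroid sits 2h/3 = 2 × 1.96/3 = 1.30667 m below the apex, so the centroid depth is h_c = 7.46 + 1.30667 = 8.76667 m.
A = ½ × 1.7 × 1.96 = 1.666 m².
Resultant F = γ·h_c·A = 7.87743 × 8.76667 × 1.666 = 115.052 kN.
I_c = b·h³/36 = 1.7 × 1.96³/36 = 0.355561 m⁴.
Centre of pressure: y_p = y_c + I_c/(y_c·A) = 8.76667 + 0.355561/(8.76667 × 1.666) = 8.76667 + 0.0243447 = 8.79101 m along the plane.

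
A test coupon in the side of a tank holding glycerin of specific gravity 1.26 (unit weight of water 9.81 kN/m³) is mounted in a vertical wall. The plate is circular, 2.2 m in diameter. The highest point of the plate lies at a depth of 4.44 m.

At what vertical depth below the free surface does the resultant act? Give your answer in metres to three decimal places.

γ = 1.26 × 9.81 = 12.3606 kN/m³.
The centroid is at the centre, 1.1 m below the top of the plate, so the centroid depth is h_c = 4.44 + 1.1 = 5.54 m.
A = π(1.1)² = 3.80133 m².
Resultant F = γ·h_c·A = 12.3606 × 5.54 × 3.80133 = 260.306 kN.
I_c = πr⁴/4 = π × 1.1⁴/4 = 1.1499 m⁴.
Centre of pressure: y_p = y_c + I_c/(y_c·A) = 5.54 + 1.1499/(5.54 × 3.80133) = 5.54 + 0.0546028 = 5.5946 m along the plane.

h_p = 5.595 m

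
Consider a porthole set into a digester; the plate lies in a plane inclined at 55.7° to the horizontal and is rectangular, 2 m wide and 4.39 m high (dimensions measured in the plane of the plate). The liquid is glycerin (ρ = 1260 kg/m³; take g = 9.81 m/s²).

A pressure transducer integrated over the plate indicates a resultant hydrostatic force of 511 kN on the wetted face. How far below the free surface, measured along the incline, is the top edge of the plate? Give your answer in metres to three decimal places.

γ = ρg = 1260 × 9.81 / 1000 = 12.3606 kN/m³.
A = 2 × 4.39 = 8.78 m².
From F = γ·h_c·A, the centroid depth is h_c = 511/(12.3606 × 8.78) = 4.70855 m.
Let θ = 55.7° be the plate's angle to the horizontal; measure y along the incline from where the plane meets the free surface. Vertical depth h = y·sinθ with sinθ = 0.826098.
Along the incline, y_c = h_c/sinθ = 4.70855/0.826098 = 5.69975 m.
The centroid lies 4.39/2 = 2.195 m below the top edge, so the top edge sits at y_top = 5.69975 − 2.195 = 3.50475 m along the incline.

y_top ≈ 3.505 m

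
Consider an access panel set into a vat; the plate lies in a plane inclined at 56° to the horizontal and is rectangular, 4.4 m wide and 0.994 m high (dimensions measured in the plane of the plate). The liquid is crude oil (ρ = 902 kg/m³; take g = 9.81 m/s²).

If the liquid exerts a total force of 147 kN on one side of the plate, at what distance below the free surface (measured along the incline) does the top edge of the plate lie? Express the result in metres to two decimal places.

γ = ρg = 902 × 9.81 / 1000 = 8.84862 kN/m³.
A = 4.4 × 0.994 = 4.3736 m².
From F = γ·h_c·A, the centroid depth is h_c = 147/(8.84862 × 4.3736) = 3.79842 m.
Let θ = 56° be the plate's angle to the horizontal; measure y along the incline from where the plane meets the free surface. Vertical depth h = y·sinθ with sinθ = 0.829038.
Along the incline, y_c = h_c/sinθ = 3.79842/0.829038 = 4.58172 m.
The centroid lies 0.994/2 = 0.497 m below the top edge, so the top edge sits at y_top = 4.58172 − 0.497 = 4.08472 m along the incline.

y_top ≈ 4.08 m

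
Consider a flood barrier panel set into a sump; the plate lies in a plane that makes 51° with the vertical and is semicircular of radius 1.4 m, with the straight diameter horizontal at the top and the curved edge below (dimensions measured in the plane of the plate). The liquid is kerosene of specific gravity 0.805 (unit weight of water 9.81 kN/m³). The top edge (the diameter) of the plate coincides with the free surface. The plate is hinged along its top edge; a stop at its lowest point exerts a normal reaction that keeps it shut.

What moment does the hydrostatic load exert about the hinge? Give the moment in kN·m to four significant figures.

M ≈ 7.497 kN·m

γ = 0.805 × 9.81 = 7.89705 kN/m³.
The plate makes 51° with the vertical, i.e. θ = 90° − 51° = 39° to the horizontal. Measuring y along the incline from the free-surface line, vertical depth h = y·sinθ with sinθ = 0.629320.
The centroid of a semicircle lies 4r/(3π) = 0.594178 m from the diameter, here below the top edge, so y_c = 0.594178 m and h_c = 0.594178 × 0.629320 = 0.373928 m.
A = πr²/2 = π × 1.4²/2 = 3.07876 m².
Resultant F = γ·h_c·A = 7.89705 × 0.373928 × 3.07876 = 9.09136 kN.
I_c = (π/8 − 8/(9π))·r⁴ = 0.109757 × 1.4⁴ = 0.421642 m⁴.
Centre of pressure: y_p = y_c + I_c/(y_c·A) = 0.594178 + 0.421642/(0.594178 × 3.07876) = 0.594178 + 0.23049 = 0.824668 m along the plane.
The resultant acts 0.594178 + 0.23049 = 0.824668 m (along the plate) below the hinge at the top edge, so the moment about the hinge is M = F × 0.824668 = 9.09136 × 0.824668 = 7.49735 kN·m.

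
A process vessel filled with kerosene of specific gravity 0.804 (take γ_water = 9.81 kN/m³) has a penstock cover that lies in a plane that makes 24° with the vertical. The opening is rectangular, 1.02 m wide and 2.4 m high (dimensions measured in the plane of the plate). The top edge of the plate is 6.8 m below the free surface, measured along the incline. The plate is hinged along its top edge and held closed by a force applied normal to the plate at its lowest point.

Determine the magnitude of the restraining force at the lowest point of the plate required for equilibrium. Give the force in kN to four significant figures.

P ≈ 74.08 kN

γ = 0.804 × 9.81 = 7.88724 kN/m³.
The plate makes 24° with the vertical, i.e. θ = 90° − 24° = 66° to the horizontal. Measuring y along the incline from the free-surface line, vertical depth h = y·sinθ with sinθ = 0.913545.
The centroid lies 2.4/2 = 1.2 m below the top edge, so y_c = 6.8 + 1.2 = 8 m and h_c = 8 × 0.913545 = 7.30836 m.
A = 1.02 × 2.4 = 2.448 m².
Resultant F = γ·h_c·A = 7.88724 × 7.30836 × 2.448 = 141.11 kN.
I_c = b·h³/12 = 1.02 × 2.4³/12 = 1.17504 m⁴.
Centre of pressure: y_p = y_c + I_c/(y_c·A) = 8 + 1.17504/(8 × 2.448) = 8 + 0.06 = 8.06 m along the plane.
The resultant acts 1.2 + 0.06 = 1.26 m (along the plate) below the hinge at the top edge, so the moment about the hinge is M = F × 1.26 = 141.11 × 1.26 = 177.799 kN·m.
A normal force at the bottom, 2.4 m from the hinge, must supply this moment: P = 177.799/2.4 = 74.0829 kN.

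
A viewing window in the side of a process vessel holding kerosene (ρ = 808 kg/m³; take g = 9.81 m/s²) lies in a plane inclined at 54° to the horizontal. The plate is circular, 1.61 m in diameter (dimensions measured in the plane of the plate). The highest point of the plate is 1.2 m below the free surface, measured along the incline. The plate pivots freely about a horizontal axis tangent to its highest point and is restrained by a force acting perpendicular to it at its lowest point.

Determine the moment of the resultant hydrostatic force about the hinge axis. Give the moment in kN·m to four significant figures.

γ = ρg = 808 × 9.81 / 1000 = 7.92648 kN/m³.
Let θ = 54° be the plate's angle to the horizontal; measure y along the incline from where the plane meets the free surface. Vertical depth h = y·sinθ with sinθ = 0.809017.
The centroid is at the centre, 0.805 m below the top of the plate, so y_c = 1.2 + 0.805 = 2.005 m and h_c = 2.005 × 0.809017 = 1.62208 m.
A = π(0.805)² = 2.03583 m².
Resultant F = γ·h_c·A = 7.92648 × 1.62208 × 2.03583 = 26.1754 kN.
I_c = πr⁴/4 = π × 0.805⁴/4 = 0.329817 m⁴.
Centre of pressure: y_p = y_c + I_c/(y_c·A) = 2.005 + 0.329817/(2.005 × 2.03583) = 2.005 + 0.0808011 = 2.0858 m along the plane.
The resultant acts 0.805 + 0.0808011 = 0.885801 m (along the plate) below the hinge at the top edge, so the moment about the hinge is M = F × 0.885801 = 26.1754 × 0.885801 = 23.1862 kN·m.

M ≈ 23.19 kN·m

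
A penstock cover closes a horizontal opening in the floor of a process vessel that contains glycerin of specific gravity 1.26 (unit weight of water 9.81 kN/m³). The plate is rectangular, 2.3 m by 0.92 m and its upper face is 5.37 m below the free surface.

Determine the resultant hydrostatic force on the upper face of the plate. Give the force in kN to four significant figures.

γ = 1.26 × 9.81 = 12.3606 kN/m³.
The plate is horizontal, so pressure is uniform at p = γ·h = 12.3606 × 5.37 = 66.3764 kN/m².
A = 2.3 × 0.92 = 2.116 m².
F = p·A = 66.3764 × 2.116 = 140.452 kN.

F ≈ 140.5 kN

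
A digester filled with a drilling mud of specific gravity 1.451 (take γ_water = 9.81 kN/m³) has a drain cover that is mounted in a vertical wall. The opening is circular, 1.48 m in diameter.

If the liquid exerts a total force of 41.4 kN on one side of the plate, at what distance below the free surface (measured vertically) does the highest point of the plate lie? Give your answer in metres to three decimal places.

γ = 1.451 × 9.81 = 14.23431 kN/m³.
A = π(0.74)² = 1.72034 m².
From F = γ·h_c·A, the centroid depth is h_c = 41.4/(14.23431 × 1.72034) = 1.69063 m.
The centroid is at the centre, 0.74 m below the top of the plate, so the highest point sits at h_top = 1.69063 − 0.74 = 0.95063 m below the surface.

d_top ≈ 0.951 m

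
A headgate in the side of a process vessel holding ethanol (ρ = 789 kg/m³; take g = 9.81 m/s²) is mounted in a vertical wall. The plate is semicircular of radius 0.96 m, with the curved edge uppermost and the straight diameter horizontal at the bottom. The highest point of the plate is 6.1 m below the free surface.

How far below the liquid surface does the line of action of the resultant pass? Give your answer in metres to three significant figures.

γ = ρg = 789 × 9.81 / 1000 = 7.74009 kN/m³.
The centroid lies 4r/(3π) = 0.407437 m above the diameter, so r − 4r/(3π) = 0.96 − 0.407437 = 0.552563 m below the topmost point, so the centroid depth is h_c = 6.1 + 0.552563 = 6.65256 m.
A = πr²/2 = π × 0.96²/2 = 1.44765 m².
Resultant F = γ·h_c·A = 7.74009 × 6.65256 × 1.44765 = 74.5415 kN.
I_c = (π/8 − 8/(9π))·r⁴ = 0.109757 × 0.96⁴ = 0.0932217 m⁴.
Centre of pressure: y_p = y_c + I_c/(y_c·A) = 6.65256 + 0.0932217/(6.65256 × 1.44765) = 6.65256 + 0.00967976 = 6.66224 m along the plane.

h_p = 6.66 m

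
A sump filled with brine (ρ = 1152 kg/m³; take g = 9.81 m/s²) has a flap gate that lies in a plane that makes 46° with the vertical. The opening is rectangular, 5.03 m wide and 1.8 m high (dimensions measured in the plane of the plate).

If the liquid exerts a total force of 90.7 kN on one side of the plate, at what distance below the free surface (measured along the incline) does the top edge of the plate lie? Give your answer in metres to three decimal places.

y_top ≈ 0.376 m

γ = ρg = 1152 × 9.81 / 1000 = 11.30112 kN/m³.
A = 5.03 × 1.8 = 9.054 m².
From F = γ·h_c·A, the centroid depth is h_c = 90.7/(11.30112 × 9.054) = 0.886432 m.
The plate makes 46° with the vertical, i.e. θ = 90° − 46° = 44° to the horizontal. Measuring y along the incline from the free-surface line, vertical depth h = y·sinθ with sinθ = 0.694658.
Along the incline, y_c = h_c/sinθ = 0.886432/0.694658 = 1.27607 m.
The centroid lies 1.8/2 = 0.9 m below the top edge, so the top edge sits at y_top = 1.27607 − 0.9 = 0.37607 m along the incline.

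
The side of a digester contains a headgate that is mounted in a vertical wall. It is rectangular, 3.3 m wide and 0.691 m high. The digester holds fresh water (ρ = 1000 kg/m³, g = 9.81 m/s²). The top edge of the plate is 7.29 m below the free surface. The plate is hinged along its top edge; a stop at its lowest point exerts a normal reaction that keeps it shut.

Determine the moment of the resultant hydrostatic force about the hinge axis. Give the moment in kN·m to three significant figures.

γ = ρg = 1000 × 9.81 = 9810 N/m³ = 9.81 kN/m³.
The centroid lies 0.691/2 = 0.3455 m below the top edge, so the centroid depth is h_c = 7.29 + 0.3455 = 7.6355 m.
A = 3.3 × 0.691 = 2.2803 m².
Resultant F = γ·h_c·A = 9.81 × 7.6355 × 2.2803 = 170.804 kN.
I_c = b·h³/12 = 3.3 × 0.691³/12 = 0.0907333 m⁴.
Centre of pressure: y_p = y_c + I_c/(y_c·A) = 7.6355 + 0.0907333/(7.6355 × 2.2803) = 7.6355 + 0.00521119 = 7.64071 m along the plane.
The resultant acts 0.3455 + 0.00521119 = 0.350711 m (along the plate) below the hinge at the top edge, so the moment about the hinge is M = F × 0.350711 = 170.804 × 0.350711 = 59.9028 kN·m.

M ≈ 59.9 kN·m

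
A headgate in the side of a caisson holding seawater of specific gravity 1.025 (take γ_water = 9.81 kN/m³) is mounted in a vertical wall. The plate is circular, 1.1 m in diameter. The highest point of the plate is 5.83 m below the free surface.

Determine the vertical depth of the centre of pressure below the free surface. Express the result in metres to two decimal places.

h_p = 6.39 m

γ = 1.025 × 9.81 = 10.05525 kN/m³.
The centroid is at the centre, 0.55 m below the top of the plate, so the centroid depth is h_c = 5.83 + 0.55 = 6.38 m.
A = π(0.55)² = 0.950332 m².
Resultant F = γ·h_c·A = 10.05525 × 6.38 × 0.950332 = 60.9662 kN.
I_c = πr⁴/4 = π × 0.55⁴/4 = 0.0718688 m⁴.
Centre of pressure: y_p = y_c + I_c/(y_c·A) = 6.38 + 0.0718688/(6.38 × 0.950332) = 6.38 + 0.0118534 = 6.39185 m along the plane.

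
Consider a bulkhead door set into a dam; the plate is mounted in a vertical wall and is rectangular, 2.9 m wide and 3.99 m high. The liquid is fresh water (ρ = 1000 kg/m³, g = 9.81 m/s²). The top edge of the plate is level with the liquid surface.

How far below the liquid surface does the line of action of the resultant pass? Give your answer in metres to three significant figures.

h_p = 2.66 m

γ = ρg = 1000 × 9.81 = 9810 N/m³ = 9.81 kN/m³.
The centroid lies 3.99/2 = 1.995 m below the top edge, so the centroid depth is h_c = 1.995 m.
A = 2.9 × 3.99 = 11.571 m².
Resultant F = γ·h_c·A = 9.81 × 1.995 × 11.571 = 226.455 kN.
I_c = b·h³/12 = 2.9 × 3.99³/12 = 15.351 m⁴.
Centre of pressure: y_p = y_c + I_c/(y_c·A) = 1.995 + 15.351/(1.995 × 11.571) = 1.995 + 0.665002 = 2.66 m along the plane.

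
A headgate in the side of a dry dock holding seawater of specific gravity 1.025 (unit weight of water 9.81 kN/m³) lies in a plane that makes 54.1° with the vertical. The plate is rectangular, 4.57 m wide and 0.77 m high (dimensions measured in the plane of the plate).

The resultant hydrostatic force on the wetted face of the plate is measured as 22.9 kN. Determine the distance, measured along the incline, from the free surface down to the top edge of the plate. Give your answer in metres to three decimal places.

y_top ≈ 0.719 m

γ = 1.025 × 9.81 = 10.05525 kN/m³.
A = 4.57 × 0.77 = 3.5189 m².
From F = γ·h_c·A, the centroid depth is h_c = 22.9/(10.05525 × 3.5189) = 0.647196 m.
The plate makes 54.1° with the vertical, i.e. θ = 90° − 54.1° = 35.9° to the horizontal. Measuring y along the incline from the free-surface line, vertical depth h = y·sinθ with sinθ = 0.586372.
Along the incline, y_c = h_c/sinθ = 0.647196/0.586372 = 1.10373 m.
The centroid lies 0.77/2 = 0.385 m below the top edge, so the top edge sits at y_top = 1.10373 − 0.385 = 0.71873 m along the incline.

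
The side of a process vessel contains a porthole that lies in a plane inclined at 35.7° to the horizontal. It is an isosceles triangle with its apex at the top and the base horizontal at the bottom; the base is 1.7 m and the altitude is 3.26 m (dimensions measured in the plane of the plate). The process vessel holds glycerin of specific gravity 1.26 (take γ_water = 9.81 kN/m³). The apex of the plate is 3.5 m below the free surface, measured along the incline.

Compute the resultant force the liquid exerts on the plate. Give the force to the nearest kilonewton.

γ = 1.26 × 9.81 = 12.3606 kN/m³.
Let θ = 35.7° be the plate's angle to the horizontal; measure y along the incline from where the plane meets the free surface. Vertical depth h = y·sinθ with sinθ = 0.583541.
With the apex up, the centroid sits 2h/3 = 2 × 3.26/3 = 2.17333 m below the apex, so y_c = 3.5 + 2.17333 = 5.67333 m and h_c = 5.67333 × 0.583541 = 3.31062 m.
A = ½ × 1.7 × 3.26 = 2.771 m².
Resultant F = γ·h_c·A = 12.3606 × 3.31062 × 2.771 = 113.393 kN.

F ≈ 113 kN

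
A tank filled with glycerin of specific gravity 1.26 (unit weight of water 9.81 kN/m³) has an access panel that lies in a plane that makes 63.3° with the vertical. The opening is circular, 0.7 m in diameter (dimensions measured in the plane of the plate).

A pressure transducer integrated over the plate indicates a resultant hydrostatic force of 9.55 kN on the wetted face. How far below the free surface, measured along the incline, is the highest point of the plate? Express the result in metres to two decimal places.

y_top ≈ 4.12 m

γ = 1.26 × 9.81 = 12.3606 kN/m³.
A = π(0.35)² = 0.384845 m².
From F = γ·h_c·A, the centroid depth is h_c = 9.55/(12.3606 × 0.384845) = 2.0076 m.
The plate makes 63.3° with the vertical, i.e. θ = 90° − 63.3° = 26.7° to the horizontal. Measuring y along the incline from the free-surface line, vertical depth h = y·sinθ with sinθ = 0.449319.
Along the incline, y_c = h_c/sinθ = 2.0076/0.449319 = 4.4681 m.
The centroid is at the centre, 0.35 m below the top of the plate, so the highest point sits at y_top = 4.4681 − 0.35 = 4.1181 m along the incline.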